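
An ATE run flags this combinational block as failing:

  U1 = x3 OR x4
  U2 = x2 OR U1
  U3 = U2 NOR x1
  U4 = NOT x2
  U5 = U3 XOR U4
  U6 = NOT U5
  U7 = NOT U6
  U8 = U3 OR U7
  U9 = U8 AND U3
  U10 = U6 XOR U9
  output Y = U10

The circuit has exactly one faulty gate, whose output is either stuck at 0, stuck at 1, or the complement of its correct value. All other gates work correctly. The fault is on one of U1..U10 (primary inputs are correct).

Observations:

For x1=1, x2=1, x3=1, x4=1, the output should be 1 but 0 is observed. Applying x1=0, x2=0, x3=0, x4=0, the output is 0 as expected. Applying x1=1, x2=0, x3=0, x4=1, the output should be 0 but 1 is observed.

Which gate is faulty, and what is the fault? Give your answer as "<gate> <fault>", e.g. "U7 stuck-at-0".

Fault-free values for test 1 (x1=1, x2=1, x3=1, x4=1): U1=1, U2=1, U3=0, U4=0, U5=0, U6=1, U7=0, U8=0, U9=0, U10=1, giving Y=1. Observed 0.
Test 1: faults giving observed 0 are {U4 stuck-at-1, U4 inverted output, U5 stuck-at-1, U5 inverted output, U6 stuck-at-0, U6 inverted output, U9 stuck-at-1, U9 inverted output, U10 stuck-at-0, U10 inverted output}.
Test 2 (x1=0, x2=0, x3=0, x4=0): fault-free U1=0, U2=0, U3=1, U4=1, U5=0, U6=1, U7=0, U8=1, U9=1, U10=0 → 0; observed 0. Eliminates U4 inverted output, U5 stuck-at-1, U5 inverted output, U6 stuck-at-0, U6 inverted output, U9 inverted output, U10 inverted output.
Test 3 (x1=1, x2=0, x3=0, x4=1): fault-free U1=1, U2=1, U3=0, U4=1, U5=1, U6=0, U7=1, U8=1, U9=0, U10=0 → 0; observed 1. Eliminates U4 stuck-at-1, U10 stuck-at-0.
Only U9 stuck-at-1 is consistent with every test.

U9 stuck-at-1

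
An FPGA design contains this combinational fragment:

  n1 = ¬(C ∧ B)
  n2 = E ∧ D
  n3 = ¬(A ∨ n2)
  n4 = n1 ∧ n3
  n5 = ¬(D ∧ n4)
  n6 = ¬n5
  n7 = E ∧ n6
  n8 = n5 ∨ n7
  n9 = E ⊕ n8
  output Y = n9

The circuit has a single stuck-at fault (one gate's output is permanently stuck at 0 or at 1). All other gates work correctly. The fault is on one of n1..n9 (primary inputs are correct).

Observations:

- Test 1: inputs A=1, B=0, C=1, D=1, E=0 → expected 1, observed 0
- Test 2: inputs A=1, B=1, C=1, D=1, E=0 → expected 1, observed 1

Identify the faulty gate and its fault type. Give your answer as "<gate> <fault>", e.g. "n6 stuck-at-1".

Fault-free values for test 1 (A=1, B=0, C=1, D=1, E=0): n1=1, n2=0, n3=0, n4=0, n5=1, n6=0, n7=0, n8=1, n9=1, giving Y=1. Observed 0.
Test 1: faults giving observed 0 are {n3 stuck-at-1, n4 stuck-at-1, n5 stuck-at-0, n8 stuck-at-0, n9 stuck-at-0}.
Test 2 (A=1, B=1, C=1, D=1, E=0): fault-free n1=0, n2=0, n3=0, n4=0, n5=1, n6=0, n7=0, n8=1, n9=1 → 1; observed 1. Eliminates n4 stuck-at-1, n5 stuck-at-0, n8 stuck-at-0, n9 stuck-at-0.
Only n3 stuck-at-1 is consistent with every test.

n3 stuck-at-1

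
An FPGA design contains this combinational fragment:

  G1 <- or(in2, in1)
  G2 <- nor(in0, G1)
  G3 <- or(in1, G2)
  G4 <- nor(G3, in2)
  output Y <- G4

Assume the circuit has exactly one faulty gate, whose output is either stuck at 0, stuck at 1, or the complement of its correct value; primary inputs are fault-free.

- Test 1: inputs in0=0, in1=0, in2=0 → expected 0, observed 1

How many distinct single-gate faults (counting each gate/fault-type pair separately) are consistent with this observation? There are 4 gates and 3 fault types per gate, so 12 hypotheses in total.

8

Fault-free: G1=0, G2=1, G3=1, G4=0 → 0. Observed 1.
  G1 stuck-at-0: output 0 ✗
  G1 stuck-at-1: output 1 ✓
  G1 inverted output: output 1 ✓
  G2 stuck-at-0: output 1 ✓
  G2 stuck-at-1: output 0 ✗
  G2 inverted output: output 1 ✓
  G3 stuck-at-0: output 1 ✓
  G3 stuck-at-1: output 0 ✗
  G3 inverted output: output 1 ✓
  G4 stuck-at-0: output 0 ✗
  G4 stuck-at-1: output 1 ✓
  G4 inverted output: output 1 ✓
Consistent faults: {G1 stuck-at-1, G1 inverted output, G2 stuck-at-0, G2 inverted output, G3 stuck-at-0, G3 inverted output, G4 stuck-at-1, G4 inverted output} — 8 in all.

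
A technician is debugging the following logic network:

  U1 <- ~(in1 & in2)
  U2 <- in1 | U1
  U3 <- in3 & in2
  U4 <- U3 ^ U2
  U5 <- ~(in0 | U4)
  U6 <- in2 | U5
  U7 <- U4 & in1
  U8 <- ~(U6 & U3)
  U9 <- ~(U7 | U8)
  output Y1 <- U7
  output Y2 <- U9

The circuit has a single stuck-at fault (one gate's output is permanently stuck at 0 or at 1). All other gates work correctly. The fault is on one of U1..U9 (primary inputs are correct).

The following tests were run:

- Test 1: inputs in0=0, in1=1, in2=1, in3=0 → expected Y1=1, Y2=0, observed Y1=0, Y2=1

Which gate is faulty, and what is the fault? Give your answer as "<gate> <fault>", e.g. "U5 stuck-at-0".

Fault-free values for test 1 (in0=0, in1=1, in2=1, in3=0): U1=0, U2=1, U3=0, U4=1, U5=0, U6=1, U7=1, U8=1, U9=0, giving Y1=1, Y2=0. Observed Y1=0, Y2=1.
Test 1: faults giving observed Y1=0, Y2=1 are {U3 stuck-at-1}.
Only U3 stuck-at-1 is consistent with every test.

U3 stuck-at-1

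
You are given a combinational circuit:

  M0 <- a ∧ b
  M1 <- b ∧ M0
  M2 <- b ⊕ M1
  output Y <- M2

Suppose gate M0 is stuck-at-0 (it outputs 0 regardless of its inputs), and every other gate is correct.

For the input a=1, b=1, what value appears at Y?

1

Propagate with M0 forced: M0=0 [stuck-at-0], M1=0, M2=1.
So Y = 1. (Without the fault it would be 0.)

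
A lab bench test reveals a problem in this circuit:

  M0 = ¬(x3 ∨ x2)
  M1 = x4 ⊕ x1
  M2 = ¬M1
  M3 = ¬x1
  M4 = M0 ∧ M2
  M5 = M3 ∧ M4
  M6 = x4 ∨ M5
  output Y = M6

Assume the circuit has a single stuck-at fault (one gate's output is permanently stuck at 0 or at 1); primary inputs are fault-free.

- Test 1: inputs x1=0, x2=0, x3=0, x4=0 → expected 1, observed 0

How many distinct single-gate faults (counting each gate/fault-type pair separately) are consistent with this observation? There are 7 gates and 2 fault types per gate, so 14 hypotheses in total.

Fault-free: M0=1, M1=0, M2=1, M3=1, M4=1, M5=1, M6=1 → 1. Observed 0.
  M0 stuck-at-0: output 0 ✓
  M0 stuck-at-1: output 1 ✗
  M1 stuck-at-0: output 1 ✗
  M1 stuck-at-1: output 0 ✓
  M2 stuck-at-0: output 0 ✓
  M2 stuck-at-1: output 1 ✗
  M3 stuck-at-0: output 0 ✓
  M3 stuck-at-1: output 1 ✗
  M4 stuck-at-0: output 0 ✓
  M4 stuck-at-1: output 1 ✗
  M5 stuck-at-0: output 0 ✓
  M5 stuck-at-1: output 1 ✗
  M6 stuck-at-0: output 0 ✓
  M6 stuck-at-1: output 1 ✗
Consistent faults: {M0 stuck-at-0, M1 stuck-at-1, M2 stuck-at-0, M3 stuck-at-0, M4 stuck-at-0, M5 stuck-at-0, M6 stuck-at-0} — 7 in all.

7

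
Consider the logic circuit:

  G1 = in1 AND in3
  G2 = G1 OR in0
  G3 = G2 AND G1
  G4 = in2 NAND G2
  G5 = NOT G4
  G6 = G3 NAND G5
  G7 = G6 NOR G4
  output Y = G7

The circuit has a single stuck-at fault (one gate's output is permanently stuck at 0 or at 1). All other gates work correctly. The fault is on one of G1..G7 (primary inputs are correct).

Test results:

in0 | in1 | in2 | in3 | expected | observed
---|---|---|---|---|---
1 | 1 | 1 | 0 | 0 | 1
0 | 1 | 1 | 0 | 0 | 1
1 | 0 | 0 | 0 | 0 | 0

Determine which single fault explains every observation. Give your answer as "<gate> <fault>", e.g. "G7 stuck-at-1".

Fault-free values for test 1 (in0=1, in1=1, in2=1, in3=0): G1=0, G2=1, G3=0, G4=0, G5=1, G6=1, G7=0, giving Y=0. Observed 1.
Test 1: faults giving observed 1 are {G1 stuck-at-1, G3 stuck-at-1, G6 stuck-at-0, G7 stuck-at-1}.
Test 2 (in0=0, in1=1, in2=1, in3=0): fault-free G1=0, G2=0, G3=0, G4=1, G5=0, G6=1, G7=0 → 0; observed 1. Eliminates G3 stuck-at-1, G6 stuck-at-0.
Test 3 (in0=1, in1=0, in2=0, in3=0): fault-free G1=0, G2=1, G3=0, G4=1, G5=0, G6=1, G7=0 → 0; observed 0. Eliminates G7 stuck-at-1.
Only G1 stuck-at-1 is consistent with every test.

G1 stuck-at-1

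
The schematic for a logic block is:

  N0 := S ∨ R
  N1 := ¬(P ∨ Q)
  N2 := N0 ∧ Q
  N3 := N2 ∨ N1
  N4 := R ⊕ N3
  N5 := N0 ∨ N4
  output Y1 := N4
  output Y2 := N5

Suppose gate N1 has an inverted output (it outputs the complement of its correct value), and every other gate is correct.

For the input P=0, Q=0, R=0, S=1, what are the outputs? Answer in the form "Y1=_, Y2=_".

Y1=0, Y2=1

Propagate with N1 forced: N0=1, N1=0 [inverted output], N2=0, N3=0, N4=0, N5=1.
So the outputs are Y1=0, Y2=1. (Without the fault they would be Y1=1, Y2=1.)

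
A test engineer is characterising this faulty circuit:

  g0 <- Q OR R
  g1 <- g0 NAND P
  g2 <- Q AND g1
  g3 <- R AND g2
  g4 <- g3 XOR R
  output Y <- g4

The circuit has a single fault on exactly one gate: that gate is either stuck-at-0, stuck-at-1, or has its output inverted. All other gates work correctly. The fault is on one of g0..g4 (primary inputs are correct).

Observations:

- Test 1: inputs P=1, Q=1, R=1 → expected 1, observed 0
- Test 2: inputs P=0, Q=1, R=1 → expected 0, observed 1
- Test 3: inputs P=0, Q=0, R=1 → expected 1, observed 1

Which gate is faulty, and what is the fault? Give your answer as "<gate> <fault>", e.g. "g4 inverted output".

g1 inverted output

Fault-free values for test 1 (P=1, Q=1, R=1): g0=1, g1=0, g2=0, g3=0, g4=1, giving Y=1. Observed 0.
Test 1: faults giving observed 0 are {g0 stuck-at-0, g0 inverted output, g1 stuck-at-1, g1 inverted output, g2 stuck-at-1, g2 inverted output, g3 stuck-at-1, g3 inverted output, g4 stuck-at-0, g4 inverted output}.
Test 2 (P=0, Q=1, R=1): fault-free g0=1, g1=1, g2=1, g3=1, g4=0 → 0; observed 1. Eliminates g0 stuck-at-0, g0 inverted output, g1 stuck-at-1, g2 stuck-at-1, g3 stuck-at-1, g4 stuck-at-0.
Test 3 (P=0, Q=0, R=1): fault-free g0=1, g1=1, g2=0, g3=0, g4=1 → 1; observed 1. Eliminates g2 inverted output, g3 inverted output, g4 inverted output.
Only g1 inverted output is consistent with every test.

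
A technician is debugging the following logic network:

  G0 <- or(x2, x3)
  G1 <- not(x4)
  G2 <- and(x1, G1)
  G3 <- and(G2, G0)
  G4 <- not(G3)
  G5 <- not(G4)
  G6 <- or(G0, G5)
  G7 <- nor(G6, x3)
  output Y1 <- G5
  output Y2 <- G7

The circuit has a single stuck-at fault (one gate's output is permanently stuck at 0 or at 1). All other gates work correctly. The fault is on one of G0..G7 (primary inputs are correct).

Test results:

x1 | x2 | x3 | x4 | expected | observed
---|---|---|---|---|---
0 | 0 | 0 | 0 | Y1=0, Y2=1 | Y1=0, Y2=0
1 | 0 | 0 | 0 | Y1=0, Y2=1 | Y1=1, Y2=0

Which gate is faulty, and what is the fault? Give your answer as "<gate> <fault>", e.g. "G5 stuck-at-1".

Fault-free values for test 1 (x1=0, x2=0, x3=0, x4=0): G0=0, G1=1, G2=0, G3=0, G4=1, G5=0, G6=0, G7=1, giving Y1=0, Y2=1. Observed Y1=0, Y2=0.
Test 1: faults giving observed Y1=0, Y2=0 are {G0 stuck-at-1, G6 stuck-at-1, G7 stuck-at-0}.
Test 2 (x1=1, x2=0, x3=0, x4=0): fault-free G0=0, G1=1, G2=1, G3=0, G4=1, G5=0, G6=0, G7=1 → Y1=0, Y2=1; observed Y1=1, Y2=0. Eliminates G6 stuck-at-1, G7 stuck-at-0.
Only G0 stuck-at-1 is consistent with every test.

G0 stuck-at-1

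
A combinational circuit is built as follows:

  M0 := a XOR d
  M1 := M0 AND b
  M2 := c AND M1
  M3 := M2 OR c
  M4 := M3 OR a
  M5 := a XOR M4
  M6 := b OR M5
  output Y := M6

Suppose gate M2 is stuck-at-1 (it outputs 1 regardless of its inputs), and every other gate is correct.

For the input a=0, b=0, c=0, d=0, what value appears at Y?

1

Propagate with M2 forced: M0=0, M1=0, M2=1 [stuck-at-1], M3=1, M4=1, M5=1, M6=1.
So Y = 1. (Without the fault it would be 0.)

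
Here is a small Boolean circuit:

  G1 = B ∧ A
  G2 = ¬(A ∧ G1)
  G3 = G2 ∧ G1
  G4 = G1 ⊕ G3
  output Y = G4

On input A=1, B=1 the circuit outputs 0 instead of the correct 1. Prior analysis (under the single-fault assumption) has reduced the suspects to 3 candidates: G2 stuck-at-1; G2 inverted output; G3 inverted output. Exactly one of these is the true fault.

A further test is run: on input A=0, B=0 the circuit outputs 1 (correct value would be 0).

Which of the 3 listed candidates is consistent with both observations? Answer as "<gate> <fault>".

G3 inverted output

Evaluate each candidate on input A=0, B=0:
  G2 stuck-at-1: G1=0, G2=1 [stuck-at-1], G3=0, G4=0 → 0 — eliminated
  G2 inverted output: G1=0, G2=0 [inverted output], G3=0, G4=0 → 0 — eliminated
  G3 inverted output: G1=0, G2=1, G3=1 [inverted output], G4=1 → 1 — matches
Only G3 inverted output reproduces the observed 1.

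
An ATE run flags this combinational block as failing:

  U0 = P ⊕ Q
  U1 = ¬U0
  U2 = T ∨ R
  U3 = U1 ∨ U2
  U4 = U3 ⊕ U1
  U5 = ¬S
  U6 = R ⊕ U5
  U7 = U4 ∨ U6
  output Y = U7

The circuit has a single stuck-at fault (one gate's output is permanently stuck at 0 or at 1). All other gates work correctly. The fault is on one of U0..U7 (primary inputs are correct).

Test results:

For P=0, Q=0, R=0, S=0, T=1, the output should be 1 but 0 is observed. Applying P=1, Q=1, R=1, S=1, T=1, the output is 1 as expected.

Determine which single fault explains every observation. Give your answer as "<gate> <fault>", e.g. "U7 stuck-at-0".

Fault-free values for test 1 (P=0, Q=0, R=0, S=0, T=1): U0=0, U1=1, U2=1, U3=1, U4=0, U5=1, U6=1, U7=1, giving Y=1. Observed 0.
Test 1: faults giving observed 0 are {U5 stuck-at-0, U6 stuck-at-0, U7 stuck-at-0}.
Test 2 (P=1, Q=1, R=1, S=1, T=1): fault-free U0=0, U1=1, U2=1, U3=1, U4=0, U5=0, U6=1, U7=1 → 1; observed 1. Eliminates U6 stuck-at-0, U7 stuck-at-0.
Only U5 stuck-at-0 is consistent with every test.

U5 stuck-at-0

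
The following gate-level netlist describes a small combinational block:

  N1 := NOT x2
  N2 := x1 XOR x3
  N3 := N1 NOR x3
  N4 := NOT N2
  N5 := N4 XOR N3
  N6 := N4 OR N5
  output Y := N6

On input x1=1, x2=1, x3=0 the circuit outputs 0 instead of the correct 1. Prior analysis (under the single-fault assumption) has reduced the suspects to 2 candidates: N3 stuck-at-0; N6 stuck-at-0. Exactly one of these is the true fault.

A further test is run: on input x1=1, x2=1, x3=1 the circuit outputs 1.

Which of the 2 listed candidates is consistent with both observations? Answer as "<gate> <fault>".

N3 stuck-at-0

Evaluate each candidate on input x1=1, x2=1, x3=1:
  N3 stuck-at-0: N1=0, N2=0, N3=0 [stuck-at-0], N4=1, N5=1, N6=1 → 1 — matches
  N6 stuck-at-0: N1=0, N2=0, N3=0, N4=1, N5=1, N6=0 [stuck-at-0] → 0 — eliminated
Only N3 stuck-at-0 reproduces the observed 1.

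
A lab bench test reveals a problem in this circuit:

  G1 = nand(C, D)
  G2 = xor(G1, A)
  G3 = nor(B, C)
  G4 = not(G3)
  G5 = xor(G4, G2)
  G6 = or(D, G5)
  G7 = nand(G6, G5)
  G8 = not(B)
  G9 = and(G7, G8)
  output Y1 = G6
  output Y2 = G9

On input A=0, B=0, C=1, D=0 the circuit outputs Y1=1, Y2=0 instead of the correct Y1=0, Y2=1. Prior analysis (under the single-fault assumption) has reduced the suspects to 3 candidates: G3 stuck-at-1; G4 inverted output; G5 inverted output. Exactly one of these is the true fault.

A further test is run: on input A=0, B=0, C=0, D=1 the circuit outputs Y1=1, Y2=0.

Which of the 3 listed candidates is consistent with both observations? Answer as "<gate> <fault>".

Evaluate each candidate on input A=0, B=0, C=0, D=1:
  G3 stuck-at-1: G1=1, G2=1, G3=1 [stuck-at-1], G4=0, G5=1, G6=1, G7=0, G8=1, G9=0 → Y1=1, Y2=0 — matches
  G4 inverted output: G1=1, G2=1, G3=1, G4=1 [inverted output], G5=0, G6=1, G7=1, G8=1, G9=1 → Y1=1, Y2=1 — eliminated
  G5 inverted output: G1=1, G2=1, G3=1, G4=0, G5=0 [inverted output], G6=1, G7=1, G8=1, G9=1 → Y1=1, Y2=1 — eliminated
Only G3 stuck-at-1 reproduces the observed Y1=1, Y2=0.

G3 stuck-at-1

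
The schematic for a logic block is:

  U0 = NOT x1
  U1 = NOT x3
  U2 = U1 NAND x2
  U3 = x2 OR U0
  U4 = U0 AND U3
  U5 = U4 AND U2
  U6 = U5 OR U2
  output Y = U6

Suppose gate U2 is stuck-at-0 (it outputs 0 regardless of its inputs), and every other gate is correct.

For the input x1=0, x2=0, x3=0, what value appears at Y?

0

Propagate with U2 forced: U0=1, U1=1, U2=0 [stuck-at-0], U3=1, U4=1, U5=0, U6=0.
So Y = 0. (Without the fault it would be 1.)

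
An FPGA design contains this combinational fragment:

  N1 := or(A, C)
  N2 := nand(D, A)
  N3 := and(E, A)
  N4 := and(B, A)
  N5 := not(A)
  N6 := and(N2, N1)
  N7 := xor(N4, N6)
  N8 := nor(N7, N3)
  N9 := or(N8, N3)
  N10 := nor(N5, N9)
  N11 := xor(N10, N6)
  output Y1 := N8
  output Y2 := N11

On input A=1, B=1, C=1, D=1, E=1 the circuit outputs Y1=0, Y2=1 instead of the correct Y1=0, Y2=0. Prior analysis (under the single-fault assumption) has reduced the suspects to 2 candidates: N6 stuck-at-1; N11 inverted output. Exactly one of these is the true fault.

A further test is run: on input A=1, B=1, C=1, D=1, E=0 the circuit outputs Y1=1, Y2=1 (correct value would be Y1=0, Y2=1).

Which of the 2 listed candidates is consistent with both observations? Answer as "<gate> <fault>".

Evaluate each candidate on input A=1, B=1, C=1, D=1, E=0:
  N6 stuck-at-1: N1=1, N2=0, N3=0, N4=1, N5=0, N6=1 [stuck-at-1], N7=0, N8=1, N9=1, N10=0, N11=1 → Y1=1, Y2=1 — matches
  N11 inverted output: N1=1, N2=0, N3=0, N4=1, N5=0, N6=0, N7=1, N8=0, N9=0, N10=1, N11=0 [inverted output] → Y1=0, Y2=0 — eliminated
Only N6 stuck-at-1 reproduces the observed Y1=1, Y2=1.

N6 stuck-at-1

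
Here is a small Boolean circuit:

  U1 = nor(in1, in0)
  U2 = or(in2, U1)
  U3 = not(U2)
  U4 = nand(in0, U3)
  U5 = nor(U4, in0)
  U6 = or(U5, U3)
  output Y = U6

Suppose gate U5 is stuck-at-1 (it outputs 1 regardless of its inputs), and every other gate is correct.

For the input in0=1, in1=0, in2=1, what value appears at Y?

Propagate with U5 forced: U1=0, U2=1, U3=0, U4=1, U5=1 [stuck-at-1], U6=1.
So Y = 1. (Without the fault it would be 0.)

1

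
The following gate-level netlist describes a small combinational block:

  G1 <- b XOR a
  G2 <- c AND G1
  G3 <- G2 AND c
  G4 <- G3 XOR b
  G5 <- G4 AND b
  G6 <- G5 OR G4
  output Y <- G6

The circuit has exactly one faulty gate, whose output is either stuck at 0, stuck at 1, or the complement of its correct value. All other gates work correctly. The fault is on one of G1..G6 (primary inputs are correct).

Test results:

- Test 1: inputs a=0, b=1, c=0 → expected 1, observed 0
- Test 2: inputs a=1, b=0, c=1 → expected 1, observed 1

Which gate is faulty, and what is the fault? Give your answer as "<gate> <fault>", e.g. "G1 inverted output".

Fault-free values for test 1 (a=0, b=1, c=0): G1=1, G2=0, G3=0, G4=1, G5=1, G6=1, giving Y=1. Observed 0.
Test 1: faults giving observed 0 are {G3 stuck-at-1, G3 inverted output, G4 stuck-at-0, G4 inverted output, G6 stuck-at-0, G6 inverted output}.
Test 2 (a=1, b=0, c=1): fault-free G1=1, G2=1, G3=1, G4=1, G5=0, G6=1 → 1; observed 1. Eliminates G3 inverted output, G4 stuck-at-0, G4 inverted output, G6 stuck-at-0, G6 inverted output.
Only G3 stuck-at-1 is consistent with every test.

G3 stuck-at-1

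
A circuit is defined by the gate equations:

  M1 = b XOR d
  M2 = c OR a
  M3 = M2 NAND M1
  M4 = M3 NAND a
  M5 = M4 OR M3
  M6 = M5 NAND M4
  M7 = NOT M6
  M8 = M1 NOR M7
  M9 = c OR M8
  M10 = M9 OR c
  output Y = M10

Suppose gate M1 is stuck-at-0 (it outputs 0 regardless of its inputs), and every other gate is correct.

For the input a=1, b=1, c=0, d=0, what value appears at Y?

Propagate with M1 forced: M1=0 [stuck-at-0], M2=1, M3=1, M4=0, M5=1, M6=1, M7=0, M8=1, M9=1, M10=1.
So Y = 1. (Without the fault it would be 0.)

1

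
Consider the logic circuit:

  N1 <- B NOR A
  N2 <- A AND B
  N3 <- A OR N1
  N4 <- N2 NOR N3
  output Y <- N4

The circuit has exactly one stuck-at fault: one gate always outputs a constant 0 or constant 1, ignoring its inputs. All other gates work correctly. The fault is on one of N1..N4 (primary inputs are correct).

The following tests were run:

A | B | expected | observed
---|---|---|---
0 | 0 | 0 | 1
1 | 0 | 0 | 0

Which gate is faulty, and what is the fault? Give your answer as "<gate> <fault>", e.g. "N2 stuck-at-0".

Fault-free values for test 1 (A=0, B=0): N1=1, N2=0, N3=1, N4=0, giving Y=0. Observed 1.
Test 1: faults giving observed 1 are {N1 stuck-at-0, N3 stuck-at-0, N4 stuck-at-1}.
Test 2 (A=1, B=0): fault-free N1=0, N2=0, N3=1, N4=0 → 0; observed 0. Eliminates N3 stuck-at-0, N4 stuck-at-1.
Only N1 stuck-at-0 is consistent with every test.

N1 stuck-at-0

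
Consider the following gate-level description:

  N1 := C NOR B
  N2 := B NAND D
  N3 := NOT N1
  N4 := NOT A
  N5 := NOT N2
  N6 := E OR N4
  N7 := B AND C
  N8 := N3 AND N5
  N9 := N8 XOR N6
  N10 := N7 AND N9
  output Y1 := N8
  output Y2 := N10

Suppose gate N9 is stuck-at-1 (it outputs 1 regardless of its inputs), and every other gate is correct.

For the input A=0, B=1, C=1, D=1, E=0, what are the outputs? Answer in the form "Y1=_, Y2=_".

Propagate with N9 forced: N1=0, N2=0, N3=1, N4=1, N5=1, N6=1, N7=1, N8=1, N9=1 [stuck-at-1], N10=1.
So the outputs are Y1=1, Y2=1. (Without the fault they would be Y1=1, Y2=0.)

Y1=1, Y2=1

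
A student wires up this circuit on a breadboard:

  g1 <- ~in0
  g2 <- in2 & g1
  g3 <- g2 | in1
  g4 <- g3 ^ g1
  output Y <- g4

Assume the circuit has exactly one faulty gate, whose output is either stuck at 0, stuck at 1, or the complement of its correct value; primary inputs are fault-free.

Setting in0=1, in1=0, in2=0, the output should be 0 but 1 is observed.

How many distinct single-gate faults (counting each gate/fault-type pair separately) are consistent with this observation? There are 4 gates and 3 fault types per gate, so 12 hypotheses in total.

Fault-free: g1=0, g2=0, g3=0, g4=0 → 0. Observed 1.
  g1 stuck-at-0: output 0 ✗
  g1 stuck-at-1: output 1 ✓
  g1 inverted output: output 1 ✓
  g2 stuck-at-0: output 0 ✗
  g2 stuck-at-1: output 1 ✓
  g2 inverted output: output 1 ✓
  g3 stuck-at-0: output 0 ✗
  g3 stuck-at-1: output 1 ✓
  g3 inverted output: output 1 ✓
  g4 stuck-at-0: output 0 ✗
  g4 stuck-at-1: output 1 ✓
  g4 inverted output: output 1 ✓
Consistent faults: {g1 stuck-at-1, g1 inverted output, g2 stuck-at-1, g2 inverted output, g3 stuck-at-1, g3 inverted output, g4 stuck-at-1, g4 inverted output} — 8 in all.

8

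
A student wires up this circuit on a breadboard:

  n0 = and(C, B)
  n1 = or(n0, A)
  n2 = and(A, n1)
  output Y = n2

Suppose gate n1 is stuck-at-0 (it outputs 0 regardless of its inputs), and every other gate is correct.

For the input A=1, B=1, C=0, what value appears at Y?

Propagate with n1 forced: n0=0, n1=0 [stuck-at-0], n2=0.
So Y = 0. (Without the fault it would be 1.)

0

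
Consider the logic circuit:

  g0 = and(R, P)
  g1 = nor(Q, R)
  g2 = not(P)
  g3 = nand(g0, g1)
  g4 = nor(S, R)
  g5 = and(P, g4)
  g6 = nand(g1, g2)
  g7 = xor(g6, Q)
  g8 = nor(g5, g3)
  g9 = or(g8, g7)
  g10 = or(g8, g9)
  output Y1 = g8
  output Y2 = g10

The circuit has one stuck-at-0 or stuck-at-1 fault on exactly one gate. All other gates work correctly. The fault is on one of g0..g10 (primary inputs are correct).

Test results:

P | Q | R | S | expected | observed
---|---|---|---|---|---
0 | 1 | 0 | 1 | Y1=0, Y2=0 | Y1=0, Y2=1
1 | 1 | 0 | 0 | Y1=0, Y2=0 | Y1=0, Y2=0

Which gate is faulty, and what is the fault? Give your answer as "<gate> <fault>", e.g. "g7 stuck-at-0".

g1 stuck-at-1

Fault-free values for test 1 (P=0, Q=1, R=0, S=1): g0=0, g1=0, g2=1, g3=1, g4=0, g5=0, g6=1, g7=0, g8=0, g9=0, g10=0, giving Y1=0, Y2=0. Observed Y1=0, Y2=1.
Test 1: faults giving observed Y1=0, Y2=1 are {g1 stuck-at-1, g6 stuck-at-0, g7 stuck-at-1, g9 stuck-at-1, g10 stuck-at-1}.
Test 2 (P=1, Q=1, R=0, S=0): fault-free g0=0, g1=0, g2=0, g3=1, g4=1, g5=1, g6=1, g7=0, g8=0, g9=0, g10=0 → Y1=0, Y2=0; observed Y1=0, Y2=0. Eliminates g6 stuck-at-0, g7 stuck-at-1, g9 stuck-at-1, g10 stuck-at-1.
Only g1 stuck-at-1 is consistent with every test.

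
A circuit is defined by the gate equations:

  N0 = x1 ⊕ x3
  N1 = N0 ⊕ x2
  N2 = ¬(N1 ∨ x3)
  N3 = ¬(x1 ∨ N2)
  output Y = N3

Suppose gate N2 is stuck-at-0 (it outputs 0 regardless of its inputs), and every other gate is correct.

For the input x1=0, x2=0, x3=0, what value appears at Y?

1

Propagate with N2 forced: N0=0, N1=0, N2=0 [stuck-at-0], N3=1.
So Y = 1. (Without the fault it would be 0.)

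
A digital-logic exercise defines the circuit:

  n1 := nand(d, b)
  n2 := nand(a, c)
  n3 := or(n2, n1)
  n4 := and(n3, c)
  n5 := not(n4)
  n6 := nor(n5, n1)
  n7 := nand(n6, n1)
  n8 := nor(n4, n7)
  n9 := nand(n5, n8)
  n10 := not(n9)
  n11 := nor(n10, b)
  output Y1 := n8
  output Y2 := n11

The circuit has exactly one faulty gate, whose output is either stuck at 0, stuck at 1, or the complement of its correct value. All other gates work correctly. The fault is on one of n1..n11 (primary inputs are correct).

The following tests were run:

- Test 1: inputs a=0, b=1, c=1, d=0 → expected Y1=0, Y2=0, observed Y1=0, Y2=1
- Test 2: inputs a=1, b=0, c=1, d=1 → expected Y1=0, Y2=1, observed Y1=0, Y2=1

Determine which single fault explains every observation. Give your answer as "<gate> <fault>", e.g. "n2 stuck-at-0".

Fault-free values for test 1 (a=0, b=1, c=1, d=0): n1=1, n2=1, n3=1, n4=1, n5=0, n6=0, n7=1, n8=0, n9=1, n10=0, n11=0, giving Y1=0, Y2=0. Observed Y1=0, Y2=1.
Test 1: faults giving observed Y1=0, Y2=1 are {n11 stuck-at-1, n11 inverted output}.
Test 2 (a=1, b=0, c=1, d=1): fault-free n1=1, n2=0, n3=1, n4=1, n5=0, n6=0, n7=1, n8=0, n9=1, n10=0, n11=1 → Y1=0, Y2=1; observed Y1=0, Y2=1. Eliminates n11 inverted output.
Only n11 stuck-at-1 is consistent with every test.

n11 stuck-at-1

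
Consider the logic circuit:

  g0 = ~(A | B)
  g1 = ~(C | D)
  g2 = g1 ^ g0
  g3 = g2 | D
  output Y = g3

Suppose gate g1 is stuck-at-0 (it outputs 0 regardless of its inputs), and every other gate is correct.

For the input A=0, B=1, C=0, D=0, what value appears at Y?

Propagate with g1 forced: g0=0, g1=0 [stuck-at-0], g2=0, g3=0.
So Y = 0. (Without the fault it would be 1.)

0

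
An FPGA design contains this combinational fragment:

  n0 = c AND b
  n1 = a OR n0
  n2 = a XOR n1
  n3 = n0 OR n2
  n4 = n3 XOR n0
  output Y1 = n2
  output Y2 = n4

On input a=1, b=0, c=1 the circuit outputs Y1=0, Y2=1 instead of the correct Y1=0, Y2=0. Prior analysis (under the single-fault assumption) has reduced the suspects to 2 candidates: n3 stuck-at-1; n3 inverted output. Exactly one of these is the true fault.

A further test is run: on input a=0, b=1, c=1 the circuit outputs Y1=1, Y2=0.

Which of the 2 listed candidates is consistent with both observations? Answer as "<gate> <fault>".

n3 stuck-at-1

Evaluate each candidate on input a=0, b=1, c=1:
  n3 stuck-at-1: n0=1, n1=1, n2=1, n3=1 [stuck-at-1], n4=0 → Y1=1, Y2=0 — matches
  n3 inverted output: n0=1, n1=1, n2=1, n3=0 [inverted output], n4=1 → Y1=1, Y2=1 — eliminated
Only n3 stuck-at-1 reproduces the observed Y1=1, Y2=0.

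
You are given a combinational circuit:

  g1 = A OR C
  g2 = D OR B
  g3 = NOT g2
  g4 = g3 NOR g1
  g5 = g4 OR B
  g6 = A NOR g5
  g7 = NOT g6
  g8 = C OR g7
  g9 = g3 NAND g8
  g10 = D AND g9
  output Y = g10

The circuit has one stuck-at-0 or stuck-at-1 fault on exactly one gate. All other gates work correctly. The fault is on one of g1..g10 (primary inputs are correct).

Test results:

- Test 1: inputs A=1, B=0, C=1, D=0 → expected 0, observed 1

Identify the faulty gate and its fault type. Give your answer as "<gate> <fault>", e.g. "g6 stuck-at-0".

Fault-free values for test 1 (A=1, B=0, C=1, D=0): g1=1, g2=0, g3=1, g4=0, g5=0, g6=0, g7=1, g8=1, g9=0, g10=0, giving Y=0. Observed 1.
Test 1: faults giving observed 1 are {g10 stuck-at-1}.
Only g10 stuck-at-1 is consistent with every test.

g10 stuck-at-1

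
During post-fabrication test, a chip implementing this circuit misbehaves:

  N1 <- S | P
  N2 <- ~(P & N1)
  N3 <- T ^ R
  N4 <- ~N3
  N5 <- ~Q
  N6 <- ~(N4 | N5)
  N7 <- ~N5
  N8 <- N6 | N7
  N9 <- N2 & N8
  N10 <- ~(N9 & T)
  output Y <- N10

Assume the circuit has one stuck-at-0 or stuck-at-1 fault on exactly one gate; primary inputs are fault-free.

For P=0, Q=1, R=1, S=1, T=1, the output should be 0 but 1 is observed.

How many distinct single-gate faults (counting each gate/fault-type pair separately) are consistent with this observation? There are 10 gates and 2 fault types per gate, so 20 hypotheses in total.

6

Fault-free: N1=1, N2=1, N3=0, N4=1, N5=0, N6=0, N7=1, N8=1, N9=1, N10=0 → 0. Observed 1.
  N1: none of the 2 fault types match ✗
  N2: stuck-at-0 ✓; others ✗
  N3: none of the 2 fault types match ✗
  N4: none of the 2 fault types match ✗
  N5: stuck-at-1 ✓; others ✗
  N6: none of the 2 fault types match ✗
  N7: stuck-at-0 ✓; others ✗
  N8: stuck-at-0 ✓; others ✗
  N9: stuck-at-0 ✓; others ✗
  N10: stuck-at-1 ✓; others ✗
Consistent faults: {N2 stuck-at-0, N5 stuck-at-1, N7 stuck-at-0, N8 stuck-at-0, N9 stuck-at-0, N10 stuck-at-1} — 6 in all.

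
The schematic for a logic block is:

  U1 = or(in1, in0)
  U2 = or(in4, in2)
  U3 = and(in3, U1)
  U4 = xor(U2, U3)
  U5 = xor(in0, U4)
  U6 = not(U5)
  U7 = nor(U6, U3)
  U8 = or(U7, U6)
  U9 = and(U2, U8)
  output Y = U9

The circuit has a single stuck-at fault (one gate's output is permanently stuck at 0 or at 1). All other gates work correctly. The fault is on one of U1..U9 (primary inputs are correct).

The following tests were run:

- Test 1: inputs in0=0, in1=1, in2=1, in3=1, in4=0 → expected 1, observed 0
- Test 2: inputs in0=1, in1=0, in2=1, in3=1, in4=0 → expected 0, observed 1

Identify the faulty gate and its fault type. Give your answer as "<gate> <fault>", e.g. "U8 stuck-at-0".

Fault-free values for test 1 (in0=0, in1=1, in2=1, in3=1, in4=0): U1=1, U2=1, U3=1, U4=0, U5=0, U6=1, U7=0, U8=1, U9=1, giving Y=1. Observed 0.
Test 1: faults giving observed 0 are {U2 stuck-at-0, U4 stuck-at-1, U5 stuck-at-1, U6 stuck-at-0, U8 stuck-at-0, U9 stuck-at-0}.
Test 2 (in0=1, in1=0, in2=1, in3=1, in4=0): fault-free U1=1, U2=1, U3=1, U4=0, U5=1, U6=0, U7=0, U8=0, U9=0 → 0; observed 1. Eliminates U2 stuck-at-0, U5 stuck-at-1, U6 stuck-at-0, U8 stuck-at-0, U9 stuck-at-0.
Only U4 stuck-at-1 is consistent with every test.

U4 stuck-at-1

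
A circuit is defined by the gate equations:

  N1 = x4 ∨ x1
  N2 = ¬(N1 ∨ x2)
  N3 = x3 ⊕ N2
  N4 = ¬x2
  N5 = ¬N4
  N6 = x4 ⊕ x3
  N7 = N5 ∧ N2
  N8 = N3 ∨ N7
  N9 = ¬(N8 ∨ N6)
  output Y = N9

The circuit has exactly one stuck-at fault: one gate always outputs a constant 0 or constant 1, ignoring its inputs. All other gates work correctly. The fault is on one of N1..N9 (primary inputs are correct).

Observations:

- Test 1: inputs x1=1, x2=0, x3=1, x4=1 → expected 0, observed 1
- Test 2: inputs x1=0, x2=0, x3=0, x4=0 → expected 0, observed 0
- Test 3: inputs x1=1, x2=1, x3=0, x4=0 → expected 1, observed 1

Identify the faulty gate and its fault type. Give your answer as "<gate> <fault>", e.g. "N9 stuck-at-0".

N1 stuck-at-0

Fault-free values for test 1 (x1=1, x2=0, x3=1, x4=1): N1=1, N2=0, N3=1, N4=1, N5=0, N6=0, N7=0, N8=1, N9=0, giving Y=0. Observed 1.
Test 1: faults giving observed 1 are {N1 stuck-at-0, N2 stuck-at-1, N3 stuck-at-0, N8 stuck-at-0, N9 stuck-at-1}.
Test 2 (x1=0, x2=0, x3=0, x4=0): fault-free N1=0, N2=1, N3=1, N4=1, N5=0, N6=0, N7=0, N8=1, N9=0 → 0; observed 0. Eliminates N3 stuck-at-0, N8 stuck-at-0, N9 stuck-at-1.
Test 3 (x1=1, x2=1, x3=0, x4=0): fault-free N1=1, N2=0, N3=0, N4=0, N5=1, N6=0, N7=0, N8=0, N9=1 → 1; observed 1. Eliminates N2 stuck-at-1.
Only N1 stuck-at-0 is consistent with every test.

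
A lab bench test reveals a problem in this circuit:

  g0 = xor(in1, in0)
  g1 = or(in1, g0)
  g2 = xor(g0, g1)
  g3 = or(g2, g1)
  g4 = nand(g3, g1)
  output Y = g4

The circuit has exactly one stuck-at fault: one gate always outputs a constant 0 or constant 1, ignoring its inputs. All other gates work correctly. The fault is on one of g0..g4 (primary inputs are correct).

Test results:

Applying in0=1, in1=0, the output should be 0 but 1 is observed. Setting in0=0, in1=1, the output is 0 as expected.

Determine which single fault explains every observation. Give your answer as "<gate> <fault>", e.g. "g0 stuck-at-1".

g0 stuck-at-0

Fault-free values for test 1 (in0=1, in1=0): g0=1, g1=1, g2=0, g3=1, g4=0, giving Y=0. Observed 1.
Test 1: faults giving observed 1 are {g0 stuck-at-0, g1 stuck-at-0, g3 stuck-at-0, g4 stuck-at-1}.
Test 2 (in0=0, in1=1): fault-free g0=1, g1=1, g2=0, g3=1, g4=0 → 0; observed 0. Eliminates g1 stuck-at-0, g3 stuck-at-0, g4 stuck-at-1.
Only g0 stuck-at-0 is consistent with every test.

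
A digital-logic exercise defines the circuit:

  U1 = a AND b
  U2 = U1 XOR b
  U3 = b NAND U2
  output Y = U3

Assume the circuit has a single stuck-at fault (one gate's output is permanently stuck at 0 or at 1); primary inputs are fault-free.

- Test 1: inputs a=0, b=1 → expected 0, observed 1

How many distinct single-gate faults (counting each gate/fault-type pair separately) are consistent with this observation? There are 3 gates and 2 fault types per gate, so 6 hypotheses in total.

Fault-free: U1=0, U2=1, U3=0 → 0. Observed 1.
  U1 stuck-at-0: output 0 ✗
  U1 stuck-at-1: output 1 ✓
  U2 stuck-at-0: output 1 ✓
  U2 stuck-at-1: output 0 ✗
  U3 stuck-at-0: output 0 ✗
  U3 stuck-at-1: output 1 ✓
Consistent faults: {U1 stuck-at-1, U2 stuck-at-0, U3 stuck-at-1} — 3 in all.

3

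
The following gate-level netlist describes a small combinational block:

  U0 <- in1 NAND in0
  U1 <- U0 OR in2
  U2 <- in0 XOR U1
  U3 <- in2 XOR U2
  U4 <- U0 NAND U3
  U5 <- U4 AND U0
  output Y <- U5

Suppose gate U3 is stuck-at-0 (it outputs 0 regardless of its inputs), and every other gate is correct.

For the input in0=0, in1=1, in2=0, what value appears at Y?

1

Propagate with U3 forced: U0=1, U1=1, U2=1, U3=0 [stuck-at-0], U4=1, U5=1.
So Y = 1. (Without the fault it would be 0.)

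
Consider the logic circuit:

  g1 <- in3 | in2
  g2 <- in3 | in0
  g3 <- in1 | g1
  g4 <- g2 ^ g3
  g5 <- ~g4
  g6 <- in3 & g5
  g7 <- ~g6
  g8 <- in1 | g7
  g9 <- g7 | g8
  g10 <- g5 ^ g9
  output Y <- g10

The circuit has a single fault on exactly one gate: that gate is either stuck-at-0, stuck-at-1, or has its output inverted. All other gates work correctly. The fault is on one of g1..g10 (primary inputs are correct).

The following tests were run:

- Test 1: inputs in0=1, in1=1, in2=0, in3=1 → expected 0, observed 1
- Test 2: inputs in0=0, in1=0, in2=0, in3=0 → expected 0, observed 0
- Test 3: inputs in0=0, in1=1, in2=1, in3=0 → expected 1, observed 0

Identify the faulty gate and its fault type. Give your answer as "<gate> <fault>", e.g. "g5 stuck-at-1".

g3 stuck-at-0

Fault-free values for test 1 (in0=1, in1=1, in2=0, in3=1): g1=1, g2=1, g3=1, g4=0, g5=1, g6=1, g7=0, g8=1, g9=1, g10=0, giving Y=0. Observed 1.
Test 1: faults giving observed 1 are {g2 stuck-at-0, g2 inverted output, g3 stuck-at-0, g3 inverted output, g4 stuck-at-1, g4 inverted output, g5 stuck-at-0, g5 inverted output, g8 stuck-at-0, g8 inverted output, g9 stuck-at-0, g9 inverted output, g10 stuck-at-1, g10 inverted output}.
Test 2 (in0=0, in1=0, in2=0, in3=0): fault-free g1=0, g2=0, g3=0, g4=0, g5=1, g6=0, g7=1, g8=1, g9=1, g10=0 → 0; observed 0. Eliminates g2 inverted output, g3 inverted output, g4 stuck-at-1, g4 inverted output, g5 stuck-at-0, g5 inverted output, g9 stuck-at-0, g9 inverted output, g10 stuck-at-1, g10 inverted output.
Test 3 (in0=0, in1=1, in2=1, in3=0): fault-free g1=1, g2=0, g3=1, g4=1, g5=0, g6=0, g7=1, g8=1, g9=1, g10=1 → 1; observed 0. Eliminates g2 stuck-at-0, g8 stuck-at-0, g8 inverted output.
Only g3 stuck-at-0 is consistent with every test.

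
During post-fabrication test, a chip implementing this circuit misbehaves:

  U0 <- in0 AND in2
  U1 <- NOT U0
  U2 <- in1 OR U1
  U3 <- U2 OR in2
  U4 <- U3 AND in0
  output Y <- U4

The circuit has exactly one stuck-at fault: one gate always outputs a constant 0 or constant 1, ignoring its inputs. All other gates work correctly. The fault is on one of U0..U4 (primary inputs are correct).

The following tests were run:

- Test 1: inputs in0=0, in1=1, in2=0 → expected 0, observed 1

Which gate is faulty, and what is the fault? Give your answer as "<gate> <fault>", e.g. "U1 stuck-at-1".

U4 stuck-at-1

Fault-free values for test 1 (in0=0, in1=1, in2=0): U0=0, U1=1, U2=1, U3=1, U4=0, giving Y=0. Observed 1.
Test 1: faults giving observed 1 are {U4 stuck-at-1}.
Only U4 stuck-at-1 is consistent with every test.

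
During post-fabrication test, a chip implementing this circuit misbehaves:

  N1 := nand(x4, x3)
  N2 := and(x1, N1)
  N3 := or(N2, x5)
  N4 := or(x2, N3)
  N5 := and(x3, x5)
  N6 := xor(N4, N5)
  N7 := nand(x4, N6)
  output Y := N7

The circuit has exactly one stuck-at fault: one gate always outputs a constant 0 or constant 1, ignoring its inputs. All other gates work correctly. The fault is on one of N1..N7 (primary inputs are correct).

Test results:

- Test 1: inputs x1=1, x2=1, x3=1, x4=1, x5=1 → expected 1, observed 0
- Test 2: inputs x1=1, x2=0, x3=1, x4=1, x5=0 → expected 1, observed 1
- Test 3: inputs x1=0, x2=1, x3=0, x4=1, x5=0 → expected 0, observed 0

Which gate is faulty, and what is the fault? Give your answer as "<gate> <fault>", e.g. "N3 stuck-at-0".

Fault-free values for test 1 (x1=1, x2=1, x3=1, x4=1, x5=1): N1=0, N2=0, N3=1, N4=1, N5=1, N6=0, N7=1, giving Y=1. Observed 0.
Test 1: faults giving observed 0 are {N4 stuck-at-0, N5 stuck-at-0, N6 stuck-at-1, N7 stuck-at-0}.
Test 2 (x1=1, x2=0, x3=1, x4=1, x5=0): fault-free N1=0, N2=0, N3=0, N4=0, N5=0, N6=0, N7=1 → 1; observed 1. Eliminates N6 stuck-at-1, N7 stuck-at-0.
Test 3 (x1=0, x2=1, x3=0, x4=1, x5=0): fault-free N1=1, N2=0, N3=0, N4=1, N5=0, N6=1, N7=0 → 0; observed 0. Eliminates N4 stuck-at-0.
Only N5 stuck-at-0 is consistent with every test.

N5 stuck-at-0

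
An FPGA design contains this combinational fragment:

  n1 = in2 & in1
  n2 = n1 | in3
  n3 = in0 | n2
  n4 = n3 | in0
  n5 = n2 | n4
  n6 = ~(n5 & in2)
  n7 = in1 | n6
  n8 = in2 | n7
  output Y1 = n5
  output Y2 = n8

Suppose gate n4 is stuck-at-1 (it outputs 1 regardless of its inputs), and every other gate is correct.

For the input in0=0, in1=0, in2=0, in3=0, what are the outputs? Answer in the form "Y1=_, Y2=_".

Y1=1, Y2=1

Propagate with n4 forced: n1=0, n2=0, n3=0, n4=1 [stuck-at-1], n5=1, n6=1, n7=1, n8=1.
So the outputs are Y1=1, Y2=1. (Without the fault they would be Y1=0, Y2=1.)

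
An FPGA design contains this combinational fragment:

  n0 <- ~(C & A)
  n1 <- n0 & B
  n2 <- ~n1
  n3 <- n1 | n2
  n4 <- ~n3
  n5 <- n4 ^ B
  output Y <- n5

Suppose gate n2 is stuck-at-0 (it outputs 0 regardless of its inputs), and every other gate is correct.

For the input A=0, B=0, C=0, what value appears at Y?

1

Propagate with n2 forced: n0=1, n1=0, n2=0 [stuck-at-0], n3=0, n4=1, n5=1.
So Y = 1. (Without the fault it would be 0.)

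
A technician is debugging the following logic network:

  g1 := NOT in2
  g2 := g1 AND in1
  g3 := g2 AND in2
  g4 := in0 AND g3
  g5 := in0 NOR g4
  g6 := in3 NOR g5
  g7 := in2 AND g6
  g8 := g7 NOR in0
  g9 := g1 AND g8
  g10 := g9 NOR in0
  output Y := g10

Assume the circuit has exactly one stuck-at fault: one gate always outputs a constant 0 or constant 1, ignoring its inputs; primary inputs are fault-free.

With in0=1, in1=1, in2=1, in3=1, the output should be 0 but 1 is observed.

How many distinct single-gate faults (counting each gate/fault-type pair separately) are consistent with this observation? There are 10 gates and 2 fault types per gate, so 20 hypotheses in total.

1

Fault-free: g1=0, g2=0, g3=0, g4=0, g5=0, g6=0, g7=0, g8=0, g9=0, g10=0 → 0. Observed 1.
  g1: none of the 2 fault types match ✗
  g2: none of the 2 fault types match ✗
  g3: none of the 2 fault types match ✗
  g4: none of the 2 fault types match ✗
  g5: none of the 2 fault types match ✗
  g6: none of the 2 fault types match ✗
  g7: none of the 2 fault types match ✗
  g8: none of the 2 fault types match ✗
  g9: none of the 2 fault types match ✗
  g10: stuck-at-1 ✓; others ✗
Consistent faults: {g10 stuck-at-1} — 1 in all.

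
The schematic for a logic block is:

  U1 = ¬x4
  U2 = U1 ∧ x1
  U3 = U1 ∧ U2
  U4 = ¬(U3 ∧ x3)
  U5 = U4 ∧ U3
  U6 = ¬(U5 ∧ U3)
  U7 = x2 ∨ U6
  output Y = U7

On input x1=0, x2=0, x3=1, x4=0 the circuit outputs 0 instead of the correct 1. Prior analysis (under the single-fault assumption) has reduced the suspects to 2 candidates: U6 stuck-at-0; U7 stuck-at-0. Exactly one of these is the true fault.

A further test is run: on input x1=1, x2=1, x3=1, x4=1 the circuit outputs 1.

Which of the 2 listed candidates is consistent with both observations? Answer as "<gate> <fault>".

U6 stuck-at-0

Evaluate each candidate on input x1=1, x2=1, x3=1, x4=1:
  U6 stuck-at-0: U1=0, U2=0, U3=0, U4=1, U5=0, U6=0 [stuck-at-0], U7=1 → 1 — matches
  U7 stuck-at-0: U1=0, U2=0, U3=0, U4=1, U5=0, U6=1, U7=0 [stuck-at-0] → 0 — eliminated
Only U6 stuck-at-0 reproduces the observed 1.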